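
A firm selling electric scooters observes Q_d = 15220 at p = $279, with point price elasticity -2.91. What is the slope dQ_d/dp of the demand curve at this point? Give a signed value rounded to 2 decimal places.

-158.75

Ed = (dQ_d/dp)·(p/Q_d) ⇒ dQ_d/dp = Ed·Q_d/p = (-2.91)·15220/279 = -158.7462…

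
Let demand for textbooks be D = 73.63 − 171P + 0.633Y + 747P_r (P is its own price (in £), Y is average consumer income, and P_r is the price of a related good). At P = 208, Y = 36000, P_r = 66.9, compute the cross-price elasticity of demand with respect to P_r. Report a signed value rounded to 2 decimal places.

At the given values, D = 73.63 − 171(208) + 0.633(36000) + 747(66.9) = 37267.93.
∂D/∂P_r = 747.
E = (747) × (66.9/37267.93) = 1.3409…

1.34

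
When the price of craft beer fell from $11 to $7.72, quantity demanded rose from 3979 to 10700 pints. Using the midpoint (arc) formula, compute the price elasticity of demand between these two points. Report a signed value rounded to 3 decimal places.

%ΔQ = (10700 − 3979) / [(3979 + 10700)/2] = 6721/7339.5 = 0.915729…
%ΔP = (7.72 − 11) / [(11 + 7.72)/2] = -3.28/9.36 = -0.350427…
Arc Ed = %ΔQ / %ΔP = (6721/7339.5) / (-3.28/9.36) = -2.61318…

-2.613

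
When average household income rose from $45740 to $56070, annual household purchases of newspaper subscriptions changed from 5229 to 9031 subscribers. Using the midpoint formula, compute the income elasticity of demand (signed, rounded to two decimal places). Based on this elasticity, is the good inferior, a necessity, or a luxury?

%ΔQ = (9031 − 5229)/[( 5229 + 9031)/2] = 3802/7130 = 0.533239…
%ΔIncome = (56070 − 45740)/[( 45740 + 56070)/2] = 10330/50905 = 0.202927…
E_income = (3802/7130) / (10330/50905) = 2.6277…
E_income > 1 ⇒ normal good, luxury.

2.63; luxury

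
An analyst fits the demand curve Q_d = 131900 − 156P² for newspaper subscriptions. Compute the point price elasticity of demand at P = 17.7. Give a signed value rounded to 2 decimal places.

-1.18

dQ_d/dP = −2·156·P = -5522.4. At P = 17.7, Q_d = 83026.76.
Ed = (dQ_d/dP)·(P/Q_d) = (-5522.4) × (17.7/83026.76) = -1.1772…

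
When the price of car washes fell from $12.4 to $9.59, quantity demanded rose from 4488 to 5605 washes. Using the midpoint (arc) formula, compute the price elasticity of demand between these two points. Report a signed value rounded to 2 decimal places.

%ΔQ = (5605 − 4488) / [(4488 + 5605)/2] = 1117/5046.5 = 0.221341…
%ΔP = (9.59 − 12.4) / [(12.4 + 9.59)/2] = -2.81/10.995 = -0.255570…
Arc Ed = %ΔQ / %ΔP = (1117/5046.5) / (-2.81/10.995) = -0.8660…

-0.87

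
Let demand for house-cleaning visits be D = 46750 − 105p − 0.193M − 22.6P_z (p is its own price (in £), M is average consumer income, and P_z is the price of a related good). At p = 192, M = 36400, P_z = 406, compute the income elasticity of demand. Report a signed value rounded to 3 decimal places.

At the given values, D = 46750 − 105(192) − 0.193(36400) − 22.6(406) = 10389.2.
∂D/∂M = -0.193.
E = (-0.193) × (36400/10389.2) = -0.67620…

-0.676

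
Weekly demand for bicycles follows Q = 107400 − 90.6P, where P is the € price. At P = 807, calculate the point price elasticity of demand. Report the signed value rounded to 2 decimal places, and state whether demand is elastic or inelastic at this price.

-2.13; elastic

dQ/dP = −90.6. At P = 807, Q = 107400 − 90.6(807) = 34285.8.
Ed = (dQ/dP)·(P/Q) = −90.6 × (807/34285.8) = -2.1324…
|Ed| = 2.13 > 1, so demand is elastic.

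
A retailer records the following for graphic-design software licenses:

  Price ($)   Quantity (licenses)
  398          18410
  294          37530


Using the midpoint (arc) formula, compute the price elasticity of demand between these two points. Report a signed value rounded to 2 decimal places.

-2.27

%ΔQ = (37530 − 18410) / [(18410 + 37530)/2] = 19120/27970 = 0.683589…
%ΔP = (294 − 398) / [(398 + 294)/2] = -104/346 = -0.300578…
Arc Ed = %ΔQ / %ΔP = (19120/27970) / (-104/346) = -2.2742…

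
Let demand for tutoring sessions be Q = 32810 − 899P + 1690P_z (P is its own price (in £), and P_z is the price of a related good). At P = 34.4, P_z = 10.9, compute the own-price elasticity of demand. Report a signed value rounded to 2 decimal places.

At the given values, Q = 32810 − 899(34.4) + 1690(10.9) = 20305.4.
∂Q/∂P = −899.
E = (-899) × (34.4/20305.4) = -1.5230…

-1.52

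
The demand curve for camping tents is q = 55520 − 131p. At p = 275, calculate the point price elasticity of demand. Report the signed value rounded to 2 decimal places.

dq/dp = −131. At p = 275, q = 55520 − 131(275) = 19495.
Ed = (dq/dp)·(p/q) = −131 × (275/19495) = -1.8479…

-1.85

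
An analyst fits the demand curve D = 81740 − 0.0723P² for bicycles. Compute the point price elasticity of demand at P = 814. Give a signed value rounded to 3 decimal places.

-2.832

dD/dP = −2·0.0723·P = -117.7044. At P = 814, D = 33834.3092.
Ed = (dD/dP)·(P/D) = (-117.7044) × (814/33834.3092) = -2.83178…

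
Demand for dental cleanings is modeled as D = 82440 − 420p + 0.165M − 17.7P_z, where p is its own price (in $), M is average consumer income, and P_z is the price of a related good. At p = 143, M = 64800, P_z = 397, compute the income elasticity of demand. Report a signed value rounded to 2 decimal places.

0.41

At the given values, D = 82440 − 420(143) + 0.165(64800) − 17.7(397) = 26045.1.
∂D/∂M = 0.165.
E = (0.165) × (64800/26045.1) = 0.4105…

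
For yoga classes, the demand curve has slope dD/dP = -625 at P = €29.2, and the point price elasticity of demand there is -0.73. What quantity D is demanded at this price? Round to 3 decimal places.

Ed = (dD/dP)·(P/D) ⇒ D = (dD/dP)·P/Ed = (-625)·29.2/(-0.73) = 25000

25000.000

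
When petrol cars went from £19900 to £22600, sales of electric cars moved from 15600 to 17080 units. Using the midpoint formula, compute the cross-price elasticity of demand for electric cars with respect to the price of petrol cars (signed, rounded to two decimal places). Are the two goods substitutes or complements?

0.71; substitutes

%ΔQ_{electric cars} = (17080 − 15600)/avg = 1480/16340 = 0.090575…
%ΔP_{petrol cars} = (22600 − 19900)/avg = 2700/21250 = 0.127058…
E_cross = (1480/16340) / (2700/21250) = 0.7128…
E_cross > 0 ⇒ the goods are substitutes.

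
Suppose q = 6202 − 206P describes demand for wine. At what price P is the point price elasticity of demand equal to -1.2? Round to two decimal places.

Ed = −206P/(6202 − 206P). Set this equal to -1.2:
206P = 1.2·(6202 − 206P) ⇒ 206P(1 + 1.2) = 1.2·6202
P = 1.2·6202 / (206·2.2) = 16.4218…

16.42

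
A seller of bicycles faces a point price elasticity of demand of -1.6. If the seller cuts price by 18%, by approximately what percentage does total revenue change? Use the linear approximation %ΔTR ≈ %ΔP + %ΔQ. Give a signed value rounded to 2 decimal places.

%ΔQ ≈ Ed × %ΔP = (-1.6) × (-18%) = +28.8000%
%ΔTR ≈ %ΔP + %ΔQ = (-18%) + (+28.8000%) = +10.8000%

+10.80%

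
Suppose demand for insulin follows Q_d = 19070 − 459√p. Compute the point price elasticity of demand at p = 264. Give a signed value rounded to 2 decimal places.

-0.32

dQ_d/dp = −459/(2√p) = -14.1247. At p = 264, Q_d = 11612.1.
Ed = (dQ_d/dp)·(p/Q_d) = (-14.1247) × (264/11612.1) = -0.3211…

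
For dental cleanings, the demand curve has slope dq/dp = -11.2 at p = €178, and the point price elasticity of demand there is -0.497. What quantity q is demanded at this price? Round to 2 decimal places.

4011.27

Ed = (dq/dp)·(p/q) ⇒ q = (dq/dp)·p/Ed = (-11.2)·178/(-0.497) = 4011.2676…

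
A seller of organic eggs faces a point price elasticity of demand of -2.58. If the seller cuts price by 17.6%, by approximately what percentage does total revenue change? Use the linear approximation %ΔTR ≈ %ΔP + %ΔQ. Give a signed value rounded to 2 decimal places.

%ΔQ ≈ Ed × %ΔP = (-2.58) × (-17.6%) = +45.4080%
%ΔTR ≈ %ΔP + %ΔQ = (-17.6%) + (+45.4080%) = +27.8080%

+27.81%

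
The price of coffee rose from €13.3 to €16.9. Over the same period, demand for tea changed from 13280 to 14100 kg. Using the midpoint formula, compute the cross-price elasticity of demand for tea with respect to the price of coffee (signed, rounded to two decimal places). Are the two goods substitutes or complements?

0.25; substitutes

%ΔQ_{tea} = (14100 − 13280)/avg = 820/13690 = 0.059897…
%ΔP_{coffee} = (16.9 − 13.3)/avg = 3.6/15.1 = 0.238410…
E_cross = (820/13690) / (3.6/15.1) = 0.2512…
E_cross > 0 ⇒ the goods are substitutes.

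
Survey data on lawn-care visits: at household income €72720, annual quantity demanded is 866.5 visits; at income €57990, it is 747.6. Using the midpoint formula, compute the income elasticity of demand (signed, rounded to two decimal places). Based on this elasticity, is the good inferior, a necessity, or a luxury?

0.65; necessity

%ΔQ = (747.6 − 866.5)/[( 866.5 + 747.6)/2] = -118.9/807.05 = -0.147326…
%ΔIncome = (57990 − 72720)/[( 72720 + 57990)/2] = -14730/65355 = -0.225384…
E_income = (-118.9/807.05) / (-14730/65355) = 0.6536…
0 < E_income < 1 ⇒ normal good, necessity.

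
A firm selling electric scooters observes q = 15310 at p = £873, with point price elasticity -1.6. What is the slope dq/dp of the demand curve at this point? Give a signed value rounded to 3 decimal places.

-28.060

Ed = (dq/dp)·(p/q) ⇒ dq/dp = Ed·q/p = (-1.6)·15310/873 = -28.05956…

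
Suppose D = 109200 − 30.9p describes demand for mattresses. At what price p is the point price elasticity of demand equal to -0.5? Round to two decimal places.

1177.99

Ed = −30.9p/(109200 − 30.9p). Set this equal to -0.5:
30.9p = 0.5·(109200 − 30.9p) ⇒ 30.9p(1 + 0.5) = 0.5·109200
p = 0.5·109200 / (30.9·1.5) = 1177.9935…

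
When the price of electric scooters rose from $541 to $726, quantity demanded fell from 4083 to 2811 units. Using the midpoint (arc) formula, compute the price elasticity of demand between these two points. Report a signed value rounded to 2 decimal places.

%ΔQ = (2811 − 4083) / [(4083 + 2811)/2] = -1272/3447 = -0.369016…
%ΔP = (726 − 541) / [(541 + 726)/2] = 185/633.5 = 0.292028…
Arc Ed = %ΔQ / %ΔP = (-1272/3447) / (185/633.5) = -1.2636…

-1.26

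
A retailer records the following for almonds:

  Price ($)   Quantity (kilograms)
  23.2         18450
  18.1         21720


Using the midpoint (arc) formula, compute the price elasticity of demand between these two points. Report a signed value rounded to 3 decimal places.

-0.659

%ΔQ = (21720 − 18450) / [(18450 + 21720)/2] = 3270/20085 = 0.162808…
%ΔP = (18.1 − 23.2) / [(23.2 + 18.1)/2] = -5.1/20.65 = -0.246973…
Arc Ed = %ΔQ / %ΔP = (3270/20085) / (-5.1/20.65) = -0.65921…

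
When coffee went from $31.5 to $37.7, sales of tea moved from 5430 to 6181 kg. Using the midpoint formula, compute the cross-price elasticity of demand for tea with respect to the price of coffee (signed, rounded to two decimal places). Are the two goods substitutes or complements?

0.72; substitutes

%ΔQ_{tea} = (6181 − 5430)/avg = 751/5805.5 = 0.129360…
%ΔP_{coffee} = (37.7 − 31.5)/avg = 6.2/34.6 = 0.179190…
E_cross = (751/5805.5) / (6.2/34.6) = 0.7219…
E_cross > 0 ⇒ the goods are substitutes.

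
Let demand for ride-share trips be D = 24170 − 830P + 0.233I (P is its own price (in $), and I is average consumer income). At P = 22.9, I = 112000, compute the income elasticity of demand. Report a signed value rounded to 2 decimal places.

0.83

At the given values, D = 24170 − 830(22.9) + 0.233(112000) = 31259.
∂D/∂I = 0.233.
E = (0.233) × (112000/31259) = 0.8348…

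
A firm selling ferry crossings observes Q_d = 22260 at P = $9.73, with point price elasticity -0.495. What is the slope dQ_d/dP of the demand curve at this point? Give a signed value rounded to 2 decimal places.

-1132.45

Ed = (dQ_d/dP)·(P/Q_d) ⇒ dQ_d/dP = Ed·Q_d/P = (-0.495)·22260/9.73 = -1132.4460…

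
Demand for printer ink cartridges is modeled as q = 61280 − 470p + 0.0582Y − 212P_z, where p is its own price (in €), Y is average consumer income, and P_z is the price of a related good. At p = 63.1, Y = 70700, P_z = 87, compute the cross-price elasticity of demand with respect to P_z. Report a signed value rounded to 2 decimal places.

At the given values, q = 61280 − 470(63.1) + 0.0582(70700) − 212(87) = 17293.74.
∂q/∂P_z = -212.
E = (-212) × (87/17293.74) = -1.0665…

-1.07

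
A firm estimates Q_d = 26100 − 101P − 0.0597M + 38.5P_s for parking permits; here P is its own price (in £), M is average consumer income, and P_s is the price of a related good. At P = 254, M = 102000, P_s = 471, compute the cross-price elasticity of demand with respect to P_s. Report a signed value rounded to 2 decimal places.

At the given values, Q_d = 26100 − 101(254) − 0.0597(102000) + 38.5(471) = 12490.1.
∂Q_d/∂P_s = 38.5.
E = (38.5) × (471/12490.1) = 1.4518…

1.45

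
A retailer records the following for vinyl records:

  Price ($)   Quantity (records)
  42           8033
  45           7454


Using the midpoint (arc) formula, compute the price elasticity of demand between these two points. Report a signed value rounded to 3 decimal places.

%ΔQ = (7454 − 8033) / [(8033 + 7454)/2] = -579/7743.5 = -0.074772…
%ΔP = (45 − 42) / [(42 + 45)/2] = 3/43.5 = 0.068965…
Arc Ed = %ΔQ / %ΔP = (-579/7743.5) / (3/43.5) = -1.08419…

-1.084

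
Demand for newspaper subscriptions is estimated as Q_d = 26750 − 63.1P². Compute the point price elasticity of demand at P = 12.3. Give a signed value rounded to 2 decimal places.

-1.11

dQ_d/dP = −2·63.1·P = -1552.26. At P = 12.3, Q_d = 17203.601.
Ed = (dQ_d/dP)·(P/Q_d) = (-1552.26) × (12.3/17203.601) = -1.1098…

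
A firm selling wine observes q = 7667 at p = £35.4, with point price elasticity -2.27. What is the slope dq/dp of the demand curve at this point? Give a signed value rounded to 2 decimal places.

Ed = (dq/dp)·(p/q) ⇒ dq/dp = Ed·q/p = (-2.27)·7667/35.4 = -491.6409…

-491.64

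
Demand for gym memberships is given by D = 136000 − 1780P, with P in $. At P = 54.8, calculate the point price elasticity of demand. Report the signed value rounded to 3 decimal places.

-2.537

dD/dP = −1780. At P = 54.8, D = 136000 − 1780(54.8) = 38456.
Ed = (dD/dP)·(P/D) = −1780 × (54.8/38456) = -2.53650…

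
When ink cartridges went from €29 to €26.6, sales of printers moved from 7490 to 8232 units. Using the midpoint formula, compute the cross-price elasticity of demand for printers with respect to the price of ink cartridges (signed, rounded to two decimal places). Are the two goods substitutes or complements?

-1.09; complements

%ΔQ_{printers} = (8232 − 7490)/avg = 742/7861 = 0.094390…
%ΔP_{ink cartridges} = (26.6 − 29)/avg = -2.4/27.8 = -0.086330…
E_cross = (742/7861) / (-2.4/27.8) = -1.0933…
E_cross < 0 ⇒ the goods are complements.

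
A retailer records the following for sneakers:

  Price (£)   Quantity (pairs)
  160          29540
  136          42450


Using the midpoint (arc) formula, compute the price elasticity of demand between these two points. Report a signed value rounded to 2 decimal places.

%ΔQ = (42450 − 29540) / [(29540 + 42450)/2] = 12910/35995 = 0.358660…
%ΔP = (136 − 160) / [(160 + 136)/2] = -24/148 = -0.162162…
Arc Ed = %ΔQ / %ΔP = (12910/35995) / (-24/148) = -2.2117…

-2.21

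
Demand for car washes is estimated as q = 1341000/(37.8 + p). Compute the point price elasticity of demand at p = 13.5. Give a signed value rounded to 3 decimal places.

-0.263

dq/dp = −1341000/(37.8 + p)² = -509.558. At p = 13.5, q = 26140.4.
Ed = (dq/dp)·(p/q) = (-509.558) × (13.5/26140.4) = -0.26315…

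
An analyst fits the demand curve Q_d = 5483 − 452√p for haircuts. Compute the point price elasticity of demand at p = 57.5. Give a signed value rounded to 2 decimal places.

dQ_d/dp = −452/(2√p) = -29.804. At p = 57.5, Q_d = 2055.54.
Ed = (dQ_d/dp)·(p/Q_d) = (-29.804) × (57.5/2055.54) = -0.8337…

-0.83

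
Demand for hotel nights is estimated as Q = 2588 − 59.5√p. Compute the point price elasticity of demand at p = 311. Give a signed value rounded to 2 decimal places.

dQ/dp = −59.5/(2√p) = -1.68697. At p = 311, Q = 1538.71.
Ed = (dQ/dp)·(p/Q) = (-1.68697) × (311/1538.71) = -0.3409…

-0.34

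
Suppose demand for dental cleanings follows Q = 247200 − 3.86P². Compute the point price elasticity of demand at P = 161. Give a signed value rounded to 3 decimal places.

-1.360

dQ/dP = −2·3.86·P = -1242.92. At P = 161, Q = 147144.94.
Ed = (dQ/dP)·(P/Q) = (-1242.92) × (161/147144.94) = -1.35995…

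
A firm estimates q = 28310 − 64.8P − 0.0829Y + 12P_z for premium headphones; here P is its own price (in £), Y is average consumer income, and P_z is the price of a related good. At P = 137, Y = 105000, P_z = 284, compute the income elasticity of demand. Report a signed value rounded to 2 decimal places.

At the given values, q = 28310 − 64.8(137) − 0.0829(105000) + 12(284) = 14135.9.
∂q/∂Y = -0.0829.
E = (-0.0829) × (105000/14135.9) = -0.6157…

-0.62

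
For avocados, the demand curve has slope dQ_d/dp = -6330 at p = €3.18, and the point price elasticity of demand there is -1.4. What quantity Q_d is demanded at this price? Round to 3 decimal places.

14378.143

Ed = (dQ_d/dp)·(p/Q_d) ⇒ Q_d = (dQ_d/dp)·p/Ed = (-6330)·3.18/(-1.4) = 14378.14285…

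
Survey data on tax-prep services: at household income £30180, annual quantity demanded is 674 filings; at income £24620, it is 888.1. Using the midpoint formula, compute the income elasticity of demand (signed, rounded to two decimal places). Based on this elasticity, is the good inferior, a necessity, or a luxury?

-1.35; inferior

%ΔQ = (888.1 − 674)/[( 674 + 888.1)/2] = 214.1/781.05 = 0.274118…
%ΔIncome = (24620 − 30180)/[( 30180 + 24620)/2] = -5560/27400 = -0.202919…
E_income = (214.1/781.05) / (-5560/27400) = -1.3508…
E_income < 0 ⇒ inferior good.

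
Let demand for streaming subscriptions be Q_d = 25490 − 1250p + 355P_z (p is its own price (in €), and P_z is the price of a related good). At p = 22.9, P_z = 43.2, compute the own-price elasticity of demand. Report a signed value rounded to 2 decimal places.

-2.35

At the given values, Q_d = 25490 − 1250(22.9) + 355(43.2) = 12201.
∂Q_d/∂p = −1250.
E = (-1250) × (22.9/12201) = -2.3461…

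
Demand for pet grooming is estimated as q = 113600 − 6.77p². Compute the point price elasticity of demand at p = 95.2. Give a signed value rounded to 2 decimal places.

-2.35

dq/dp = −2·6.77·p = -1289.008. At p = 95.2, q = 52243.2192.
Ed = (dq/dp)·(p/q) = (-1289.008) × (95.2/52243.2192) = -2.3488…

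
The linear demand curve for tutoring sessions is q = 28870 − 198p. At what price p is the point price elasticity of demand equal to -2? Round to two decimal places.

97.21

Ed = −198p/(28870 − 198p). Set this equal to -2:
198p = 2·(28870 − 198p) ⇒ 198p(1 + 2) = 2·28870
p = 2·28870 / (198·3) = 97.2053…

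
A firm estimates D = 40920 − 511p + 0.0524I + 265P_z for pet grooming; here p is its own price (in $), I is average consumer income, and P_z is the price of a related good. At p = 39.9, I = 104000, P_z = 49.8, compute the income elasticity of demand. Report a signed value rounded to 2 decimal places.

0.14

At the given values, D = 40920 − 511(39.9) + 0.0524(104000) + 265(49.8) = 39177.7.
∂D/∂I = 0.0524.
E = (0.0524) × (104000/39177.7) = 0.1390…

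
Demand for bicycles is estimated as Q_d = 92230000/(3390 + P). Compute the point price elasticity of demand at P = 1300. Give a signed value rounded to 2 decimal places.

dQ_d/dP = −92230000/(3390 + P)² = -4.19302. At P = 1300, Q_d = 19665.2.
Ed = (dQ_d/dP)·(P/Q_d) = (-4.19302) × (1300/19665.2) = -0.2771…

-0.28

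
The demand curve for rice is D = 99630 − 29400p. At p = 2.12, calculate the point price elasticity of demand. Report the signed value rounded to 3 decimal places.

-1.671

dD/dp = −29400. At p = 2.12, D = 99630 − 29400(2.12) = 37302.
Ed = (dD/dp)·(p/D) = −29400 × (2.12/37302) = -1.67090…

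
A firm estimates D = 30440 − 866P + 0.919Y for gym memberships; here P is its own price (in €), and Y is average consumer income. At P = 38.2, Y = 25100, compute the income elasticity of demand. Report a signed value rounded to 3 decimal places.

At the given values, D = 30440 − 866(38.2) + 0.919(25100) = 20425.7.
∂D/∂Y = 0.919.
E = (0.919) × (25100/20425.7) = 1.12930…

1.129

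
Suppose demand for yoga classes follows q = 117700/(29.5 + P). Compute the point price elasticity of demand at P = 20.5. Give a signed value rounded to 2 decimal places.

dq/dP = −117700/(29.5 + P)² = -47.08. At P = 20.5, q = 2354.
Ed = (dq/dP)·(P/q) = (-47.08) × (20.5/2354) = -0.41

-0.41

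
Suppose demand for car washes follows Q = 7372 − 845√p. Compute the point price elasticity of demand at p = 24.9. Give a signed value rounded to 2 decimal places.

-0.67

dQ/dp = −845/(2√p) = -84.6695. At p = 24.9, Q = 3155.46.
Ed = (dQ/dp)·(p/Q) = (-84.6695) × (24.9/3155.46) = -0.6681…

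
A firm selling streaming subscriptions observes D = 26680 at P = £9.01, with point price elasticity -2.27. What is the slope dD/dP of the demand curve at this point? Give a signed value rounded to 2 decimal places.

-6721.82

Ed = (dD/dP)·(P/D) ⇒ dD/dP = Ed·D/P = (-2.27)·26680/9.01 = -6721.8201…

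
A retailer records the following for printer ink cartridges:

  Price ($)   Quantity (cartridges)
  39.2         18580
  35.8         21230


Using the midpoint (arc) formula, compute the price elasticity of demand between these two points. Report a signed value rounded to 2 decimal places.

-1.47

%ΔQ = (21230 − 18580) / [(18580 + 21230)/2] = 2650/19905 = 0.133132…
%ΔP = (35.8 − 39.2) / [(39.2 + 35.8)/2] = -3.4/37.5 = -0.090666…
Arc Ed = %ΔQ / %ΔP = (2650/19905) / (-3.4/37.5) = -1.4683…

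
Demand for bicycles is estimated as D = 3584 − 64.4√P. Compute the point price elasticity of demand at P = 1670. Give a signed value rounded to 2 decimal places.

dD/dP = −64.4/(2√P) = -0.787948. At P = 1670, D = 952.253.
Ed = (dD/dP)·(P/D) = (-0.787948) × (1670/952.253) = -1.3818…

-1.38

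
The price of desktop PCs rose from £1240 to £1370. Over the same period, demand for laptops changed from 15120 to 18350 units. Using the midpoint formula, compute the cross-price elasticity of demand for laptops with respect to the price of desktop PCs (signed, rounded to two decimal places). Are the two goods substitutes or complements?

1.94; substitutes

%ΔQ_{laptops} = (18350 − 15120)/avg = 3230/16735 = 0.193008…
%ΔP_{desktop PCs} = (1370 − 1240)/avg = 130/1305 = 0.099616…
E_cross = (3230/16735) / (130/1305) = 1.9375…
E_cross > 0 ⇒ the goods are substitutes.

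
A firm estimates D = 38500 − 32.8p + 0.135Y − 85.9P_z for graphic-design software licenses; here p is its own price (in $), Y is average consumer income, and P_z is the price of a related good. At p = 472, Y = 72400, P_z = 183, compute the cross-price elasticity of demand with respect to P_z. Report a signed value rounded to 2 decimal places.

-0.92

At the given values, D = 38500 − 32.8(472) + 0.135(72400) − 85.9(183) = 17072.7.
∂D/∂P_z = -85.9.
E = (-85.9) × (183/17072.7) = -0.9207…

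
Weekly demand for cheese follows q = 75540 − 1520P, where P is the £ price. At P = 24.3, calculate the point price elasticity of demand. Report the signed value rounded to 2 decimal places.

dq/dP = −1520. At P = 24.3, q = 75540 − 1520(24.3) = 38604.
Ed = (dq/dP)·(P/q) = −1520 × (24.3/38604) = -0.9567…

-0.96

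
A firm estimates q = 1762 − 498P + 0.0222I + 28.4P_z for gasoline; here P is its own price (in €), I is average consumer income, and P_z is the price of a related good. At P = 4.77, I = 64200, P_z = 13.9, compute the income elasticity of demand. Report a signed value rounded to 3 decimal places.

At the given values, q = 1762 − 498(4.77) + 0.0222(64200) + 28.4(13.9) = 1206.54.
∂q/∂I = 0.0222.
E = (0.0222) × (64200/1206.54) = 1.18126…

1.181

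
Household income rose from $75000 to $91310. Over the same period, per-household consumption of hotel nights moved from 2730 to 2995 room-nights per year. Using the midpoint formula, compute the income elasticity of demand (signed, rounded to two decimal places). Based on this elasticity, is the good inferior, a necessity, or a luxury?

%ΔQ = (2995 − 2730)/[( 2730 + 2995)/2] = 265/2862.5 = 0.092576…
%ΔIncome = (91310 − 75000)/[( 75000 + 91310)/2] = 16310/83155 = 0.196139…
E_income = (265/2862.5) / (16310/83155) = 0.4719…
0 < E_income < 1 ⇒ normal good, necessity.

0.47; necessity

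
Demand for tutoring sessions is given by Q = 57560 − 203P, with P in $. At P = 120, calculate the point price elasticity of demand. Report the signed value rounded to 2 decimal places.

-0.73

dQ/dP = −203. At P = 120, Q = 57560 − 203(120) = 33200.
Ed = (dQ/dP)·(P/Q) = −203 × (120/33200) = -0.7337…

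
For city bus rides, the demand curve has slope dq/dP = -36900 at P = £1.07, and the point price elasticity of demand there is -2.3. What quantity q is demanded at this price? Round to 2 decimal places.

Ed = (dq/dP)·(P/q) ⇒ q = (dq/dP)·P/Ed = (-36900)·1.07/(-2.3) = 17166.5217…

17166.52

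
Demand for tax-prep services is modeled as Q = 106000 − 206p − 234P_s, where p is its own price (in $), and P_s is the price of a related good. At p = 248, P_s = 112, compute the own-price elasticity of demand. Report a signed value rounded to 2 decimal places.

At the given values, Q = 106000 − 206(248) − 234(112) = 28704.
∂Q/∂p = −206.
E = (-206) × (248/28704) = -1.7798…

-1.78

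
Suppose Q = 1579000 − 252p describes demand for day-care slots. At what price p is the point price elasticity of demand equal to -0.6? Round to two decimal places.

2349.70

Ed = −252p/(1579000 − 252p). Set this equal to -0.6:
252p = 0.6·(1579000 − 252p) ⇒ 252p(1 + 0.6) = 0.6·1579000
p = 0.6·1579000 / (252·1.6) = 2349.7023…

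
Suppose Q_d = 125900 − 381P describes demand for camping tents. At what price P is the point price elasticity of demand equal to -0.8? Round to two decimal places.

146.86

Ed = −381P/(125900 − 381P). Set this equal to -0.8:
381P = 0.8·(125900 − 381P) ⇒ 381P(1 + 0.8) = 0.8·125900
P = 0.8·125900 / (381·1.8) = 146.8649…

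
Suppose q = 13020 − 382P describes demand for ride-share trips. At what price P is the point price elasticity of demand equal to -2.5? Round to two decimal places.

24.35

Ed = −382P/(13020 − 382P). Set this equal to -2.5:
382P = 2.5·(13020 − 382P) ⇒ 382P(1 + 2.5) = 2.5·13020
P = 2.5·13020 / (382·3.5) = 24.3455…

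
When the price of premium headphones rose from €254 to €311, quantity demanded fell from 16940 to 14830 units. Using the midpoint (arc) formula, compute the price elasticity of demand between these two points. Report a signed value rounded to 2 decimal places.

-0.66

%ΔQ = (14830 − 16940) / [(16940 + 14830)/2] = -2110/15885 = -0.132829…
%ΔP = (311 − 254) / [(254 + 311)/2] = 57/282.5 = 0.201769…
Arc Ed = %ΔQ / %ΔP = (-2110/15885) / (57/282.5) = -0.6583…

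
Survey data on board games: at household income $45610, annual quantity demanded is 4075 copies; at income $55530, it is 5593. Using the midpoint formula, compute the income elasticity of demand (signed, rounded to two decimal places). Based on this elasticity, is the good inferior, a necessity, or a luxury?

1.60; luxury

%ΔQ = (5593 − 4075)/[( 4075 + 5593)/2] = 1518/4834 = 0.314025…
%ΔIncome = (55530 − 45610)/[( 45610 + 55530)/2] = 9920/50570 = 0.196163…
E_income = (1518/4834) / (9920/50570) = 1.6008…
E_income > 1 ⇒ normal good, luxury.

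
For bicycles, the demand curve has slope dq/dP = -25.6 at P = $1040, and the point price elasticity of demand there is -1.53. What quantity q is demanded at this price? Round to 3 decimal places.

17401.307

Ed = (dq/dP)·(P/q) ⇒ q = (dq/dP)·P/Ed = (-25.6)·1040/(-1.53) = 17401.30718…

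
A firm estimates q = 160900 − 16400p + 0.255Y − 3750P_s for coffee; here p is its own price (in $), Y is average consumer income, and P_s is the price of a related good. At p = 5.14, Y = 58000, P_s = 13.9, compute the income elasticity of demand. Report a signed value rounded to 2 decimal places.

0.38

At the given values, q = 160900 − 16400(5.14) + 0.255(58000) − 3750(13.9) = 39269.
∂q/∂Y = 0.255.
E = (0.255) × (58000/39269) = 0.3766…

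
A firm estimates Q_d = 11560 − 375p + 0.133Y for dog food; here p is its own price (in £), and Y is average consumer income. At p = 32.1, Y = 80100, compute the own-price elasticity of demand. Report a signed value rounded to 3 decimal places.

At the given values, Q_d = 11560 − 375(32.1) + 0.133(80100) = 10175.8.
∂Q_d/∂p = −375.
E = (-375) × (32.1/10175.8) = -1.18295…

-1.183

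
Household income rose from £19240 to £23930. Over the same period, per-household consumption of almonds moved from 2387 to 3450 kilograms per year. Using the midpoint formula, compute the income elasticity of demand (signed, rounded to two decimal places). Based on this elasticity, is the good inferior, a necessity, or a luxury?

1.68; luxury

%ΔQ = (3450 − 2387)/[( 2387 + 3450)/2] = 1063/2918.5 = 0.364228…
%ΔIncome = (23930 − 19240)/[( 19240 + 23930)/2] = 4690/21585 = 0.217280…
E_income = (1063/2918.5) / (4690/21585) = 1.6763…
E_income > 1 ⇒ normal good, luxury.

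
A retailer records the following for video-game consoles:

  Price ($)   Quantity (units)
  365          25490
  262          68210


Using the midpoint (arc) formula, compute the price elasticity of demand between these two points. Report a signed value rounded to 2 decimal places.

%ΔQ = (68210 − 25490) / [(25490 + 68210)/2] = 42720/46850 = 0.911846…
%ΔP = (262 − 365) / [(365 + 262)/2] = -103/313.5 = -0.328548…
Arc Ed = %ΔQ / %ΔP = (42720/46850) / (-103/313.5) = -2.7753…

-2.78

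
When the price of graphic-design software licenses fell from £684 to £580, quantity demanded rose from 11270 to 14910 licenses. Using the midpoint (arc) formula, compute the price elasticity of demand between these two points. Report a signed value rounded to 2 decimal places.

%ΔQ = (14910 − 11270) / [(11270 + 14910)/2] = 3640/13090 = 0.278074…
%ΔP = (580 − 684) / [(684 + 580)/2] = -104/632 = -0.164556…
Arc Ed = %ΔQ / %ΔP = (3640/13090) / (-104/632) = -1.6898…

-1.69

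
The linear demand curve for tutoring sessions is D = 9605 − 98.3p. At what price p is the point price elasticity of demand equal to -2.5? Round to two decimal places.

Ed = −98.3p/(9605 − 98.3p). Set this equal to -2.5:
98.3p = 2.5·(9605 − 98.3p) ⇒ 98.3p(1 + 2.5) = 2.5·9605
p = 2.5·9605 / (98.3·3.5) = 69.7936…

69.79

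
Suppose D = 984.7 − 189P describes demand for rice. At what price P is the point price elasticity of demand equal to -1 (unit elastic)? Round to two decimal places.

2.61

Ed = −189P/(984.7 − 189P). Set this equal to -1:
189P = 1·(984.7 − 189P) ⇒ 189P(1 + 1) = 1·984.7
P = 1·984.7 / (189·2) = 2.6050…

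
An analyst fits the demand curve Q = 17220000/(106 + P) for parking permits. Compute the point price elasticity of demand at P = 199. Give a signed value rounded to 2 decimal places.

dQ/dP = −17220000/(106 + P)² = -185.112. At P = 199, Q = 56459.
Ed = (dQ/dP)·(P/Q) = (-185.112) × (199/56459) = -0.6524…

-0.65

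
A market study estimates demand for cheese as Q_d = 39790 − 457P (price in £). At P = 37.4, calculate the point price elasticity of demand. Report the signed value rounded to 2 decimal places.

dQ_d/dP = −457. At P = 37.4, Q_d = 39790 − 457(37.4) = 22698.2.
Ed = (dQ_d/dP)·(P/Q_d) = −457 × (37.4/22698.2) = -0.7530…

-0.75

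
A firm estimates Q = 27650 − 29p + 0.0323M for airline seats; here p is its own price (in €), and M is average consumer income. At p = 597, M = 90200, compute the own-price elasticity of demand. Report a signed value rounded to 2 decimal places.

-1.31

At the given values, Q = 27650 − 29(597) + 0.0323(90200) = 13250.46.
∂Q/∂p = −29.
E = (-29) × (597/13250.46) = -1.3065…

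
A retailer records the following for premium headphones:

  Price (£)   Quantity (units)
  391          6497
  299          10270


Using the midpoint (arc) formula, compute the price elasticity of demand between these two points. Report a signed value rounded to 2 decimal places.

-1.69

%ΔQ = (10270 − 6497) / [(6497 + 10270)/2] = 3773/8383.5 = 0.450050…
%ΔP = (299 − 391) / [(391 + 299)/2] = -92/345 = -0.266666…
Arc Ed = %ΔQ / %ΔP = (3773/8383.5) / (-92/345) = -1.6876…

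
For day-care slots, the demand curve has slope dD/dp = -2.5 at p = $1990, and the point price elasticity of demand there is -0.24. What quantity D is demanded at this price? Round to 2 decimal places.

20729.17

Ed = (dD/dp)·(p/D) ⇒ D = (dD/dp)·p/Ed = (-2.5)·1990/(-0.24) = 20729.1666…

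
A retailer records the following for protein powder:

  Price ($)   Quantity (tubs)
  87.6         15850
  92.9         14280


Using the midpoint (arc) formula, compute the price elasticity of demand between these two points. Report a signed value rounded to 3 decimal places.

-1.775

%ΔQ = (14280 − 15850) / [(15850 + 14280)/2] = -1570/15065 = -0.104215…
%ΔP = (92.9 − 87.6) / [(87.6 + 92.9)/2] = 5.3/90.25 = 0.058725…
Arc Ed = %ΔQ / %ΔP = (-1570/15065) / (5.3/90.25) = -1.77460…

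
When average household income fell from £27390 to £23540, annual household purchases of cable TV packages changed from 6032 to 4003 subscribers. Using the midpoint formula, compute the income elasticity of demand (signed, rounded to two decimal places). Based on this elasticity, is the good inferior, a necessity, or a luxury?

2.67; luxury

%ΔQ = (4003 − 6032)/[( 6032 + 4003)/2] = -2029/5017.5 = -0.404384…
%ΔIncome = (23540 − 27390)/[( 27390 + 23540)/2] = -3850/25465 = -0.151187…
E_income = (-2029/5017.5) / (-3850/25465) = 2.6747…
E_income > 1 ⇒ normal good, luxury.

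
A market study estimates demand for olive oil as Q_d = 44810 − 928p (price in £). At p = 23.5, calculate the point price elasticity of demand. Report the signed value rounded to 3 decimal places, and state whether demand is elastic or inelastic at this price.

-0.948; inelastic

dQ_d/dp = −928. At p = 23.5, Q_d = 44810 − 928(23.5) = 23002.
Ed = (dQ_d/dp)·(p/Q_d) = −928 × (23.5/23002) = -0.94809…
|Ed| = 0.948 < 1, so demand is inelastic.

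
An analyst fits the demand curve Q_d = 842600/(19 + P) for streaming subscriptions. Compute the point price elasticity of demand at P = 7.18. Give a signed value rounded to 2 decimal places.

-0.27

dQ_d/dP = −842600/(19 + P)² = -1229.37. At P = 7.18, Q_d = 32184.9.
Ed = (dQ_d/dP)·(P/Q_d) = (-1229.37) × (7.18/32184.9) = -0.2742…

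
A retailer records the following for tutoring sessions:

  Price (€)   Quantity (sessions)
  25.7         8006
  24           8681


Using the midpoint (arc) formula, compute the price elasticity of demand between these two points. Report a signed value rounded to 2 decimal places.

-1.18

%ΔQ = (8681 − 8006) / [(8006 + 8681)/2] = 675/8343.5 = 0.080901…
%ΔP = (24 − 25.7) / [(25.7 + 24)/2] = -1.7/24.85 = -0.068410…
Arc Ed = %ΔQ / %ΔP = (675/8343.5) / (-1.7/24.85) = -1.1825…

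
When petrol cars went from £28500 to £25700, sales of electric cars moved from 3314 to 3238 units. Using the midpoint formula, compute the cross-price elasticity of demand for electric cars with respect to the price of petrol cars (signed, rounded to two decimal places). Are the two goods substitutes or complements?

0.22; substitutes

%ΔQ_{electric cars} = (3238 − 3314)/avg = -76/3276 = -0.023199…
%ΔP_{petrol cars} = (25700 − 28500)/avg = -2800/27100 = -0.103321…
E_cross = (-76/3276) / (-2800/27100) = 0.2245…
E_cross > 0 ⇒ the goods are substitutes.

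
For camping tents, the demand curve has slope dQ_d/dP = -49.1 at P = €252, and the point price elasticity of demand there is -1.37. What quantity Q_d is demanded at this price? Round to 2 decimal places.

Ed = (dQ_d/dP)·(P/Q_d) ⇒ Q_d = (dQ_d/dP)·P/Ed = (-49.1)·252/(-1.37) = 9031.5328…

9031.53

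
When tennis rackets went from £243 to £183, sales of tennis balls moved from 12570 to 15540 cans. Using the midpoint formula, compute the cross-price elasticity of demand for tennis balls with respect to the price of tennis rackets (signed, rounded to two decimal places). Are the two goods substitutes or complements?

%ΔQ_{tennis balls} = (15540 − 12570)/avg = 2970/14055 = 0.211312…
%ΔP_{tennis rackets} = (183 − 243)/avg = -60/213 = -0.281690…
E_cross = (2970/14055) / (-60/213) = -0.7501…
E_cross < 0 ⇒ the goods are complements.

-0.75; complements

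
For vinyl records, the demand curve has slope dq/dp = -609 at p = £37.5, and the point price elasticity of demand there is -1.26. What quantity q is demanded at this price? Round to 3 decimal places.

18125.000

Ed = (dq/dp)·(p/q) ⇒ q = (dq/dp)·p/Ed = (-609)·37.5/(-1.26) = 18125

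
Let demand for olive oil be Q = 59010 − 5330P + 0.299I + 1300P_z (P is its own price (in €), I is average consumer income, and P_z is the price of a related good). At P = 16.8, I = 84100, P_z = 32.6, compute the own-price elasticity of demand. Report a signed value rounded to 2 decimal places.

-2.42

At the given values, Q = 59010 − 5330(16.8) + 0.299(84100) + 1300(32.6) = 36991.9.
∂Q/∂P = −5330.
E = (-5330) × (16.8/36991.9) = -2.4206…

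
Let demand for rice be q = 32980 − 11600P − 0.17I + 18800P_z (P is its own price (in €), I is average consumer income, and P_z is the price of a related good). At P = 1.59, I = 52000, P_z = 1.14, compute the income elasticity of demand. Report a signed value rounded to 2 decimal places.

-0.33

At the given values, q = 32980 − 11600(1.59) − 0.17(52000) + 18800(1.14) = 27128.
∂q/∂I = -0.17.
E = (-0.17) × (52000/27128) = -0.3258…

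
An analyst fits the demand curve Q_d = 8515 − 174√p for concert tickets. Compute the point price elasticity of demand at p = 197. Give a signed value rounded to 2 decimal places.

dQ_d/dp = −174/(2√p) = -6.19849. At p = 197, Q_d = 6072.79.
Ed = (dQ_d/dp)·(p/Q_d) = (-6.19849) × (197/6072.79) = -0.2010…

-0.20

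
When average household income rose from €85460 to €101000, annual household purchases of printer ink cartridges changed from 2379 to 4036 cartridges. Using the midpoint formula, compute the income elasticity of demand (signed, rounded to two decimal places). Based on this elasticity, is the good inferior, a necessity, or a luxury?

3.10; luxury

%ΔQ = (4036 − 2379)/[( 2379 + 4036)/2] = 1657/3207.5 = 0.516601…
%ΔIncome = (101000 − 85460)/[( 85460 + 101000)/2] = 15540/93230 = 0.166684…
E_income = (1657/3207.5) / (15540/93230) = 3.0992…
E_income > 1 ⇒ normal good, luxury.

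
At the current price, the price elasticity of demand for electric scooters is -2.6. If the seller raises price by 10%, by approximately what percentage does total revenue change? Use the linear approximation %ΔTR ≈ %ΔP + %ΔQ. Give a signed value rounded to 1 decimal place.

-16.0%

%ΔQ ≈ Ed × %ΔP = (-2.6) × (+10%) = -26.0000%
%ΔTR ≈ %ΔP + %ΔQ = (+10%) + (-26.0000%) = -16.0000%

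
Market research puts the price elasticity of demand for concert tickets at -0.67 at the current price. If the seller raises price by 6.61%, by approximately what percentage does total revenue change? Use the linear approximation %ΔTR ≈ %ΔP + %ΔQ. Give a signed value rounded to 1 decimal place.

+2.2%

%ΔQ ≈ Ed × %ΔP = (-0.67) × (+6.61%) = -4.4287%
%ΔTR ≈ %ΔP + %ΔQ = (+6.61%) + (-4.4287%) = +2.1813%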